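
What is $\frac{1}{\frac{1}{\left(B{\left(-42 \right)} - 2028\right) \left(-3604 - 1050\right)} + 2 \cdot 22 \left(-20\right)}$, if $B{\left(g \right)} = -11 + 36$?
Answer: $- \frac{9321962}{8203326559} \approx -0.0011364$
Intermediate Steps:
$B{\left(g \right)} = 25$
$\frac{1}{\frac{1}{\left(B{\left(-42 \right)} - 2028\right) \left(-3604 - 1050\right)} + 2 \cdot 22 \left(-20\right)} = \frac{1}{\frac{1}{\left(25 - 2028\right) \left(-3604 - 1050\right)} + 2 \cdot 22 \left(-20\right)} = \frac{1}{\frac{1}{\left(-2003\right) \left(-4654\right)} + 44 \left(-20\right)} = \frac{1}{\frac{1}{9321962} - 880} = \frac{1}{- \frac{8203326559}{9321962}} = - \frac{9321962}{8203326559}$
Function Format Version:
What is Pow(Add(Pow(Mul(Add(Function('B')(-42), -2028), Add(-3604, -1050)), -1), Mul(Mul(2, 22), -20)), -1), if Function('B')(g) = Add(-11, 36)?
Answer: Rational(-9321962, 8203326559) ≈ -0.0011364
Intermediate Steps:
Function('B')(g) = 25
Pow(Add(Pow(Mul(Add(Function('B')(-42), -2028), Add(-3604, -1050)), -1), Mul(Mul(2, 22), -20)), -1) = Pow(Add(Pow(Mul(Add(25, -2028), Add(-3604, -1050)), -1), Mul(Mul(2, 22), -20)), -1) = Pow(Add(Pow(Mul(-2003, -4654), -1), Mul(44, -20)), -1) = Pow(Add(Pow(9321962, -1), -880), -1) = Pow(Add(Rational(1, 9321962), -880), -1) = Pow(Rational(-8203326559, 9321962), -1) = Rational(-9321962, 8203326559)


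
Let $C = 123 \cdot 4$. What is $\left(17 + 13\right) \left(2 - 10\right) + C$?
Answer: $252$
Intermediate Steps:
$C = 492$
$\left(17 + 13\right) \left(2 - 10\right) + C = \left(17 + 13\right) \left(2 - 10\right) + 492 = 30 \left(-8\right) + 492 = -240 + 492 = 252$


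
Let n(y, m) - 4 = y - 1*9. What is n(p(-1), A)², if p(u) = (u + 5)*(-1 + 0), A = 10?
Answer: 81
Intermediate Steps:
p(u) = -5 - u (p(u) = (5 + u)*(-1) = -5 - u)
n(y, m) = -5 + y (n(y, m) = 4 + (y - 1*9) = 4 + (y - 9) = 4 + (-9 + y) = -5 + y)
n(p(-1), A)² = (-5 + (-5 - 1*(-1)))² = (-5 + (-5 + 1))² = (-5 - 4)² = (-9)² = 81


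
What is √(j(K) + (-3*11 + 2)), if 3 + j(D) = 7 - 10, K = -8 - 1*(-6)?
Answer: I*√37 ≈ 6.0828*I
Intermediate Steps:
K = -2 (K = -8 + 6 = -2)
j(D) = -6 (j(D) = -3 + (7 - 10) = -3 - 3 = -6)
√(j(K) + (-3*11 + 2)) = √(-6 + (-3*11 + 2)) = √(-6 + (-33 + 2)) = √(-6 - 31) = √(-37) = I*√37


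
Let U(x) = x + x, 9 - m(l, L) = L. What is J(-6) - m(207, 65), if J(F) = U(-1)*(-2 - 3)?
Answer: 66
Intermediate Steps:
m(l, L) = 9 - L
U(x) = 2*x
J(F) = 10 (J(F) = (2*(-1))*(-2 - 3) = -2*(-5) = 10)
J(-6) - m(207, 65) = 10 - (9 - 1*65) = 10 - (9 - 65) = 10 - 1*(-56) = 10 + 56 = 66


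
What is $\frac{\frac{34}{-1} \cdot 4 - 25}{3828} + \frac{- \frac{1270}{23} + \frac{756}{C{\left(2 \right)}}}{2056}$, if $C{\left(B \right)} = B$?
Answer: $\frac{2600713}{22627308} \approx 0.11494$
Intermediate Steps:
$\frac{\frac{34}{-1} \cdot 4 - 25}{3828} + \frac{- \frac{1270}{23} + \frac{756}{C{\left(2 \right)}}}{2056} = \frac{\frac{34}{-1} \cdot 4 - 25}{3828} + \frac{- \frac{1270}{23} + \frac{756}{2}}{2056} = \left(34 \left(-1\right) 4 - 25\right) \frac{1}{3828} + \left(\left(-1270\right) \frac{1}{23} + 756 \cdot \frac{1}{2}\right) \frac{1}{2056} = \left(\left(-34\right) 4 - 25\right) \frac{1}{3828} + \left(- \frac{1270}{23} + 378\right) \frac{1}{2056} = \left(-136 - 25\right) \frac{1}{3828} + \frac{7424}{23} \cdot \frac{1}{2056} = \left(-161\right) \frac{1}{3828} + \frac{928}{5911} = - \frac{161}{3828} + \frac{928}{5911} = \frac{2600713}{22627308}$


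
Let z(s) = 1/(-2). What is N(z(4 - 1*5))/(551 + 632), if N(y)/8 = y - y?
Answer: 0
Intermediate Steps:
z(s) = -½
N(y) = 0 (N(y) = 8*(y - y) = 8*0 = 0)
N(z(4 - 1*5))/(551 + 632) = 0/(551 + 632) = 0/1183 = (1/1183)*0 = 0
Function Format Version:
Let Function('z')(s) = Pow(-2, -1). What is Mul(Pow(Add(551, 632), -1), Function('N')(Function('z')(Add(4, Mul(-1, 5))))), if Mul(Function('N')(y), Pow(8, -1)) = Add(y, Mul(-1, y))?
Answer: 0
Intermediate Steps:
Function('z')(s) = Rational(-1, 2)
Function('N')(y) = 0 (Function('N')(y) = Mul(8, Add(y, Mul(-1, y))) = Mul(8, 0) = 0)
Mul(Pow(Add(551, 632), -1), Function('N')(Function('z')(Add(4, Mul(-1, 5))))) = Mul(Pow(Add(551, 632), -1), 0) = Mul(Pow(1183, -1), 0) = Mul(Rational(1, 1183), 0) = 0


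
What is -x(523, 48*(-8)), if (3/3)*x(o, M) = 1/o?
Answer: -1/523 ≈ -0.0019120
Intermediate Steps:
x(o, M) = 1/o
-x(523, 48*(-8)) = -1/523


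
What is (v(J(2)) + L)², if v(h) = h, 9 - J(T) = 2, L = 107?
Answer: 12996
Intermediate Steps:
J(T) = 7 (J(T) = 9 - 1*2 = 9 - 2 = 7)
(v(J(2)) + L)² = (7 + 107)² = 114² = 12996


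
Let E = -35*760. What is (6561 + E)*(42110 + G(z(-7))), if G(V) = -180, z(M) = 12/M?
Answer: -840235270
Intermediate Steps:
E = -26600
(6561 + E)*(42110 + G(z(-7))) = (6561 - 26600)*(42110 - 180) = -20039*41930 = -840235270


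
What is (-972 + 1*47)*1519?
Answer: -1405075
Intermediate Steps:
(-972 + 1*47)*1519 = (-972 + 47)*1519 = -925*1519 = -1405075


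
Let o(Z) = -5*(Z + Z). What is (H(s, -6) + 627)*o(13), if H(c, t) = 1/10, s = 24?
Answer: -81523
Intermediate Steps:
o(Z) = -10*Z
H(c, t) = ⅒
(H(s, -6) + 627)*o(13) = (⅒ + 627)*(-10*13) = (6271/10)*(-130) = -81523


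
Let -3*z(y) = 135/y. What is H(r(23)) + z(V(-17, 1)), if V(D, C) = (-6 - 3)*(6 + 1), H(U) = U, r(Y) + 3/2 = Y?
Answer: 311/14 ≈ 22.214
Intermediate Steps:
r(Y) = -3/2 + Y
V(D, C) = -63 (V(D, C) = -9*7 = -63)
z(y) = -45/y
H(r(23)) + z(V(-17, 1)) = (-3/2 + 23) - 45/(-63) = 43/2 - 45*(-1/63) = 43/2 + 5/7 = 311/14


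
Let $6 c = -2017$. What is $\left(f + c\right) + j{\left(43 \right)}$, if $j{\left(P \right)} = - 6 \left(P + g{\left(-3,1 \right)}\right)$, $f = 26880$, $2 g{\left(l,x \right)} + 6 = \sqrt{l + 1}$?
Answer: $\frac{157823}{6} - 3 i \sqrt{2} \approx 26304.0 - 4.2426 i$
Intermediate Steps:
$g{\left(l,x \right)} = -3 + \frac{\sqrt{1 + l}}{2}$ ($g{\left(l,x \right)} = -3 + \frac{\sqrt{l + 1}}{2} = -3 + \frac{\sqrt{1 + l}}{2}$)
$c = - \frac{2017}{6}$ ($c = \frac{1}{6} \left(-2017\right) = - \frac{2017}{6} \approx -336.17$)
$j{\left(P \right)} = 18 - 6 P - 3 i \sqrt{2}$ ($j{\left(P \right)} = - 6 \left(P - \left(3 - \frac{\sqrt{1 - 3}}{2}\right)\right) = - 6 \left(P - \left(3 - \frac{\sqrt{-2}}{2}\right)\right) = - 6 \left(P - \left(3 - \frac{i \sqrt{2}}{2}\right)\right) = - 6 \left(-3 + P + \frac{i \sqrt{2}}{2}\right) = 18 - 6 P - 3 i \sqrt{2}$)
$\left(f + c\right) + j{\left(43 \right)} = \left(26880 - \frac{2017}{6}\right) - \left(240 + 3 i \sqrt{2}\right) = \frac{159263}{6} - \left(240 + 3 i \sqrt{2}\right) = \frac{157823}{6} - 3 i \sqrt{2}$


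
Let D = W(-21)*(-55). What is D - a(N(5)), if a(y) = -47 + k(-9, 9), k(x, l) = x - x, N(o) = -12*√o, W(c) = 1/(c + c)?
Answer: 2029/42 ≈ 48.310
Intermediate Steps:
W(c) = 1/(2*c)
k(x, l) = 0
D = 55/42 (D = ((½)/(-21))*(-55) = ((½)*(-1/21))*(-55) = -1/42*(-55) = 55/42 ≈ 1.3095)
a(y) = -47 (a(y) = -47 + 0 = -47)
D - a(N(5)) = 55/42 - 1*(-47) = 55/42 + 47 = 2029/42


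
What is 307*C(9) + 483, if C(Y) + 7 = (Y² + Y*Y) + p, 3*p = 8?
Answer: 146660/3 ≈ 48887.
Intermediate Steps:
p = 8/3 (p = (⅓)*8 = 8/3 ≈ 2.6667)
C(Y) = -13/3 + 2*Y² (C(Y) = -7 + ((Y² + Y*Y) + 8/3) = -7 + ((Y² + Y²) + 8/3) = -7 + (2*Y² + 8/3) = -7 + (8/3 + 2*Y²) = -13/3 + 2*Y²)
307*C(9) + 483 = 307*(-13/3 + 2*9²) + 483 = 307*(-13/3 + 2*81) + 483 = 307*(-13/3 + 162) + 483 = 307*(473/3) + 483 = 145211/3 + 483 = 146660/3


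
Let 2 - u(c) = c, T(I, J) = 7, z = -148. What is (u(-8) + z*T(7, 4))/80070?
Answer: -171/13345 ≈ -0.012814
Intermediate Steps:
u(c) = 2 - c
(u(-8) + z*T(7, 4))/80070 = ((2 - 1*(-8)) - 148*7)/80070 = ((2 + 8) - 1036)*(1/80070) = (10 - 1036)*(1/80070) = -1026*1/80070 = -171/13345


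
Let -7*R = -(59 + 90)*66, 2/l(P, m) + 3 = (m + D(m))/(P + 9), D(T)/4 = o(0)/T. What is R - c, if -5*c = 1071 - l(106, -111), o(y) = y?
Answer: 12920881/7980 ≈ 1619.2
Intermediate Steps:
D(T) = 0 (D(T) = 4*(0/T) = 4*0 = 0)
l(P, m) = 2/(-3 + m/(9 + P)) (l(P, m) = 2/(-3 + (m + 0)/(P + 9)) = 2/(-3 + m/(9 + P)))
c = -244303/1140 (c = -(1071 - 2*(9 + 106)/(-27 - 111 - 3*106))/5 = -(1071 - 2*115/(-27 - 111 - 318))/5 = -(1071 - 2*115/(-456))/5 = -(1071 - 2*(-1)*115/456)/5 = -(1071 - 1*(-115/228))/5 = -(1071 + 115/228)/5 = -⅕*244303/228 = -244303/1140 ≈ -214.30)
R = 9834/7 (R = -(-1)*(59 + 90)*66/7 = -(-1)*149*66/7 = -(-1)*9834/7 = -⅐*(-9834) = 9834/7 ≈ 1404.9)
R - c = 9834/7 - 1*(-244303/1140) = 9834/7 + 244303/1140 = 12920881/7980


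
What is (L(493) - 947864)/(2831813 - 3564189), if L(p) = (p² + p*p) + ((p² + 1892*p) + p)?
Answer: -178633/183094 ≈ -0.97564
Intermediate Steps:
L(p) = 3*p² + 1893*p (L(p) = (p² + p²) + (p² + 1893*p) = 2*p² + (p² + 1893*p) = 3*p² + 1893*p)
(L(493) - 947864)/(2831813 - 3564189) = (3*493*(631 + 493) - 947864)/(2831813 - 3564189) = (3*493*1124 - 947864)/(-732376) = (1662396 - 947864)*(-1/732376) = 714532*(-1/732376) = -178633/183094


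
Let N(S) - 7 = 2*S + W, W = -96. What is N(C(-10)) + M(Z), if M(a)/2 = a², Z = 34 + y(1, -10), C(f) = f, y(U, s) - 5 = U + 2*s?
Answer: 691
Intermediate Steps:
y(U, s) = 5 + U + 2*s (y(U, s) = 5 + (U + 2*s) = 5 + U + 2*s)
Z = 20 (Z = 34 + (5 + 1 + 2*(-10)) = 34 + (5 + 1 - 20) = 34 - 14 = 20)
N(S) = -89 + 2*S (N(S) = 7 + (2*S - 96) = 7 + (-96 + 2*S) = -89 + 2*S)
M(a) = 2*a²
N(C(-10)) + M(Z) = (-89 + 2*(-10)) + 2*20² = (-89 - 20) + 2*400 = -109 + 800 = 691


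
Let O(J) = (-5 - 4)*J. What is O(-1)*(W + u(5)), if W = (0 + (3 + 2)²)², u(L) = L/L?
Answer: 5634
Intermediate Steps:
O(J) = -9*J
u(L) = 1
W = 625 (W = (0 + 5²)² = (0 + 25)² = 25² = 625)
O(-1)*(W + u(5)) = (-9*(-1))*(625 + 1) = 9*626 = 5634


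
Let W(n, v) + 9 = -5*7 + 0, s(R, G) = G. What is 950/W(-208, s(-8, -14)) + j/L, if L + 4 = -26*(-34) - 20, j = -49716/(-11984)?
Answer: -611796281/28342160 ≈ -21.586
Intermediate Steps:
j = 12429/2996 (j = -49716*(-1/11984) = 12429/2996 ≈ 4.1485)
W(n, v) = -44 (W(n, v) = -9 + (-5*7 + 0) = -9 + (-35 + 0) = -9 - 35 = -44)
L = 860 (L = -4 + (-26*(-34) - 20) = -4 + (884 - 20) = -4 + 864 = 860)
950/W(-208, s(-8, -14)) + j/L = 950/(-44) + (12429/2996)/860 = 950*(-1/44) + (12429/2996)*(1/860) = -475/22 + 12429/2576560 = -611796281/28342160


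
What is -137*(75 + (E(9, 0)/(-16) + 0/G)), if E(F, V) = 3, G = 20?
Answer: -163989/16 ≈ -10249.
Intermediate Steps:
-137*(75 + (E(9, 0)/(-16) + 0/G)) = -137*(75 + (3/(-16) + 0/20)) = -137*(75 + (3*(-1/16) + 0*(1/20))) = -137*(75 + (-3/16 + 0)) = -137*(75 - 3/16) = -137*1197/16 = -163989/16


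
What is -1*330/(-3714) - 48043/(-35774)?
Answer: 31706187/22144106 ≈ 1.4318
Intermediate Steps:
-1*330/(-3714) - 48043/(-35774) = -330*(-1/3714) - 48043*(-1/35774) = 55/619 + 48043/35774 = 31706187/22144106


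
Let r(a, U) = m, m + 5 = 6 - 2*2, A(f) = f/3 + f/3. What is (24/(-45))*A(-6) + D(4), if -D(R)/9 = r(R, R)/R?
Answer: 533/60 ≈ 8.8833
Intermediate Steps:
A(f) = 2*f/3 (A(f) = f*(1/3) + f*(1/3) = f/3 + f/3 = 2*f/3)
m = -3 (m = -5 + (6 - 2*2) = -5 + (6 - 4) = -5 + 2 = -3)
r(a, U) = -3
D(R) = 27/R (D(R) = -(-27)/R = 27/R)
(24/(-45))*A(-6) + D(4) = (24/(-45))*((2/3)*(-6)) + 27/4 = (24*(-1/45))*(-4) + 27*(1/4) = -8/15*(-4) + 27/4 = 32/15 + 27/4 = 533/60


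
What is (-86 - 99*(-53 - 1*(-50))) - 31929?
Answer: -31718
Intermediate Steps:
(-86 - 99*(-53 - 1*(-50))) - 31929 = (-86 - 99*(-53 + 50)) - 31929 = (-86 - 99*(-3)) - 31929 = (-86 + 297) - 31929 = 211 - 31929 = -31718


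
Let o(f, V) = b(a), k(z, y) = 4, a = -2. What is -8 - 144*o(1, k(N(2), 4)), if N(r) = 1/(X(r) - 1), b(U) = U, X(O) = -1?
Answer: 280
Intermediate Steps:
N(r) = -½ (N(r) = 1/(-1 - 1) = 1/(-2) = -½)
o(f, V) = -2
-8 - 144*o(1, k(N(2), 4)) = -8 - 144*(-2) = -8 + 288 = 280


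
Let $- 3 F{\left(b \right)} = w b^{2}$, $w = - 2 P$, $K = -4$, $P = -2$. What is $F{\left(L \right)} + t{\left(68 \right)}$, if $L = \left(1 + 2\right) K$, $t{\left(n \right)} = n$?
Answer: $-124$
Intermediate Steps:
$w = 4$ ($w = \left(-2\right) \left(-2\right) = 4$)
$L = -12$ ($L = \left(1 + 2\right) \left(-4\right) = 3 \left(-4\right) = -12$)
$F{\left(b \right)} = - \frac{4 b^{2}}{3}$
$F{\left(L \right)} + t{\left(68 \right)} = - \frac{4 \left(-12\right)^{2}}{3} + 68 = \left(- \frac{4}{3}\right) 144 + 68 = -192 + 68 = -124$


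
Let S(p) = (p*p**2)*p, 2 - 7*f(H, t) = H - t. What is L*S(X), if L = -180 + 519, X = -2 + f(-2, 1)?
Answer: 2224179/2401 ≈ 926.36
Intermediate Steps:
f(H, t) = 2/7 - H/7 + t/7 (f(H, t) = 2/7 - (H - t)/7 = 2/7 + (-H/7 + t/7) = 2/7 - H/7 + t/7)
X = -9/7 (X = -2 + (2/7 - 1/7*(-2) + (1/7)*1) = -2 + (2/7 + 2/7 + 1/7) = -2 + 5/7 = -9/7 ≈ -1.2857)
L = 339
S(p) = p**4 (S(p) = p**3*p = p**4)
L*S(X) = 339*(-9/7)**4 = 339*(6561/2401) = 2224179/2401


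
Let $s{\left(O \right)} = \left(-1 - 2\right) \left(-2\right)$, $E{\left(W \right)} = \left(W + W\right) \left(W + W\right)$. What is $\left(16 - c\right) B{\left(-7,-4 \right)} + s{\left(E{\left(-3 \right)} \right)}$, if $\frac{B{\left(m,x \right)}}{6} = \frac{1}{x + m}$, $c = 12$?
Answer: $\frac{42}{11} \approx 3.8182$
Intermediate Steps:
$E{\left(W \right)} = 4 W^{2}$ ($E{\left(W \right)} = 2 W 2 W = 4 W^{2}$)
$B{\left(m,x \right)} = \frac{6}{m + x}$ ($B{\left(m,x \right)} = \frac{6}{x + m} = \frac{6}{m + x}$)
$s{\left(O \right)} = 6$ ($s{\left(O \right)} = \left(-3\right) \left(-2\right) = 6$)
$\left(16 - c\right) B{\left(-7,-4 \right)} + s{\left(E{\left(-3 \right)} \right)} = \left(16 - 12\right) \frac{6}{-7 - 4} + 6 = \left(16 - 12\right) \frac{6}{-11} + 6 = 4 \cdot 6 \left(- \frac{1}{11}\right) + 6 = 4 \left(- \frac{6}{11}\right) + 6 = - \frac{24}{11} + 6 = \frac{42}{11}$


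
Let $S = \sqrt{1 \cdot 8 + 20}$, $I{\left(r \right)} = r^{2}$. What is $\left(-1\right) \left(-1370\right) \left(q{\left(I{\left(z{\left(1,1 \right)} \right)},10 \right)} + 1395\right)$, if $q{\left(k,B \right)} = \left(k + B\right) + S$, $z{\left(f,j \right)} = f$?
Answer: $1926220 + 2740 \sqrt{7} \approx 1.9335 \cdot 10^{6}$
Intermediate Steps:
$S = 2 \sqrt{7}$ ($S = \sqrt{8 + 20} = \sqrt{28} = 2 \sqrt{7} \approx 5.2915$)
$q{\left(k,B \right)} = B + k + 2 \sqrt{7}$ ($q{\left(k,B \right)} = \left(k + B\right) + 2 \sqrt{7} = \left(B + k\right) + 2 \sqrt{7} = B + k + 2 \sqrt{7}$)
$\left(-1\right) \left(-1370\right) \left(q{\left(I{\left(z{\left(1,1 \right)} \right)},10 \right)} + 1395\right) = \left(-1\right) \left(-1370\right) \left(\left(10 + 1^{2} + 2 \sqrt{7}\right) + 1395\right) = 1370 \left(\left(10 + 1 + 2 \sqrt{7}\right) + 1395\right) = 1370 \left(\left(11 + 2 \sqrt{7}\right) + 1395\right) = 1370 \left(1406 + 2 \sqrt{7}\right) = 1926220 + 2740 \sqrt{7}$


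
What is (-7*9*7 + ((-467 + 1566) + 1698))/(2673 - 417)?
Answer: 589/564 ≈ 1.0443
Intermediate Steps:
(-7*9*7 + ((-467 + 1566) + 1698))/(2673 - 417) = (-63*7 + (1099 + 1698))/2256 = (-441 + 2797)*(1/2256) = 2356*(1/2256) = 589/564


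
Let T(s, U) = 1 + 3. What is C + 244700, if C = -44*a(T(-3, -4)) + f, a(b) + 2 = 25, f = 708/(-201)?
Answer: 16326860/67 ≈ 2.4368e+5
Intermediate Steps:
T(s, U) = 4
f = -236/67 (f = 708*(-1/201) = -236/67 ≈ -3.5224)
a(b) = 23 (a(b) = -2 + 25 = 23)
C = -68040/67 (C = -44*23 - 236/67 = -1012 - 236/67 = -68040/67 ≈ -1015.5)
C + 244700 = -68040/67 + 244700 = 16326860/67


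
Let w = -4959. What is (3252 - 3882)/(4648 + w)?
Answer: 630/311 ≈ 2.0257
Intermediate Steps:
(3252 - 3882)/(4648 + w) = (3252 - 3882)/(4648 - 4959) = -630/(-311) = -630*(-1/311) = 630/311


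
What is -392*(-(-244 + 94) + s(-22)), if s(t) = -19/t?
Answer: -650524/11 ≈ -59139.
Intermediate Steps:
-392*(-(-244 + 94) + s(-22)) = -392*(-(-244 + 94) - 19/(-22)) = -392*(-1*(-150) - 19*(-1/22)) = -392*(150 + 19/22) = -392*3319/22 = -650524/11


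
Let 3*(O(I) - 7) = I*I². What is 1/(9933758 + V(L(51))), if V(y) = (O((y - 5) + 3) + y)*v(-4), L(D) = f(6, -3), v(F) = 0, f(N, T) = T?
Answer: 1/9933758 ≈ 1.0067e-7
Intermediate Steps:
L(D) = -3
O(I) = 7 + I³/3 (O(I) = 7 + (I*I²)/3 = 7 + I³/3)
V(y) = 0 (V(y) = ((7 + ((y - 5) + 3)³/3) + y)*0 = ((7 + ((-5 + y) + 3)³/3) + y)*0 = ((7 + (-2 + y)³/3) + y)*0 = (7 + y + (-2 + y)³/3)*0 = 0)
1/(9933758 + V(L(51))) = 1/(9933758 + 0) = 1/9933758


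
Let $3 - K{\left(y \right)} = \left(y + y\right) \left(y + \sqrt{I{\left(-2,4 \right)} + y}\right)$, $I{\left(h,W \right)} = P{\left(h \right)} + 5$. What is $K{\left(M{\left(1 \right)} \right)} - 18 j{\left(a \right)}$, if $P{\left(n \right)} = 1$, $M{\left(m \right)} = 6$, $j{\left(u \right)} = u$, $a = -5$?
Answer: $21 - 24 \sqrt{3} \approx -20.569$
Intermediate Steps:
$I{\left(h,W \right)} = 6$ ($I{\left(h,W \right)} = 1 + 5 = 6$)
$K{\left(y \right)} = 3 - 2 y \left(y + \sqrt{6 + y}\right)$ ($K{\left(y \right)} = 3 - \left(y + y\right) \left(y + \sqrt{6 + y}\right) = 3 - 2 y \left(y + \sqrt{6 + y}\right)$)
$K{\left(M{\left(1 \right)} \right)} - 18 j{\left(a \right)} = \left(3 - 2 \cdot 6^{2} - 12 \sqrt{6 + 6}\right) - -90 = \left(3 - 72 - 12 \sqrt{12}\right) + 90 = \left(3 - 72 - 12 \cdot 2 \sqrt{3}\right) + 90 = \left(3 - 72 - 24 \sqrt{3}\right) + 90 = \left(-69 - 24 \sqrt{3}\right) + 90 = 21 - 24 \sqrt{3}$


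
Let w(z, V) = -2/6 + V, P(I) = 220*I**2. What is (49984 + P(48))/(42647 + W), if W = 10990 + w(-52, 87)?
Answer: 1670592/161171 ≈ 10.365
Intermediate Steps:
w(z, V) = -1/3 + V (w(z, V) = (1/6)*(-2) + V = -1/3 + V)
W = 33230/3 (W = 10990 + (-1/3 + 87) = 10990 + 260/3 = 33230/3 ≈ 11077.)
(49984 + P(48))/(42647 + W) = (49984 + 220*48**2)/(42647 + 33230/3) = (49984 + 220*2304)/(161171/3) = (49984 + 506880)*(3/161171) = 556864*(3/161171) = 1670592/161171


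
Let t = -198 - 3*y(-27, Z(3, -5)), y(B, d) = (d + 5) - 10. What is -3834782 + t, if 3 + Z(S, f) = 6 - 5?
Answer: -3834959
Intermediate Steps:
Z(S, f) = -2 (Z(S, f) = -3 + (6 - 5) = -3 + 1 = -2)
y(B, d) = -5 + d (y(B, d) = (5 + d) - 10 = -5 + d)
t = -177 (t = -198 - 3*(-5 - 2) = -198 - 3*(-7) = -198 + 21 = -177)
-3834782 + t = -3834782 - 177 = -3834959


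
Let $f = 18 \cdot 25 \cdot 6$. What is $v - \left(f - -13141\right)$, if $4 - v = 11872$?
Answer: $-27709$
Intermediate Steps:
$f = 2700$ ($f = 450 \cdot 6 = 2700$)
$v = -11868$ ($v = 4 - 11872 = -11868$)
$v - \left(f - -13141\right) = -11868 - \left(2700 - -13141\right) = -11868 - \left(2700 + 13141\right) = -11868 - 15841 = -27709$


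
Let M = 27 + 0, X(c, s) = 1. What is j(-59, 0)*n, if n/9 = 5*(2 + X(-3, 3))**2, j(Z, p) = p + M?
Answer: 10935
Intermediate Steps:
M = 27
j(Z, p) = 27 + p (j(Z, p) = p + 27 = 27 + p)
n = 405 (n = 9*(5*(2 + 1)**2) = 9*(5*3**2) = 9*(5*9) = 9*45 = 405)
j(-59, 0)*n = (27 + 0)*405 = 27*405 = 10935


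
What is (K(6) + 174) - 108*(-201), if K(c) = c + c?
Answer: 21894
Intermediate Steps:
K(c) = 2*c
(K(6) + 174) - 108*(-201) = (2*6 + 174) - 108*(-201) = (12 + 174) + 21708 = 186 + 21708 = 21894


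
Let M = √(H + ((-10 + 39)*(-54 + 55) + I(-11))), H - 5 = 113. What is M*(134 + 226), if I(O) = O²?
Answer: 720*√67 ≈ 5893.5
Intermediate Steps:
H = 118 (H = 5 + 113 = 118)
M = 2*√67 (M = √(118 + ((-10 + 39)*(-54 + 55) + (-11)²)) = √(118 + (29*1 + 121)) = √(118 + (29 + 121)) = √(118 + 150) = √268 = 2*√67 ≈ 16.371)
M*(134 + 226) = (2*√67)*(134 + 226) = (2*√67)*360 = 720*√67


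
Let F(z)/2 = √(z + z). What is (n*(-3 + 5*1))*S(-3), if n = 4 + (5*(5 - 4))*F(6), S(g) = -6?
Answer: -48 - 240*√3 ≈ -463.69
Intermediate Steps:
F(z) = 2*√2*√z (F(z) = 2*√(z + z) = 2*√(2*z) = 2*(√2*√z) = 2*√2*√z)
n = 4 + 20*√3 (n = 4 + (5*(5 - 4))*(2*√2*√6) = 4 + (5*1)*(4*√3) = 4 + 5*(4*√3) = 4 + 20*√3 ≈ 38.641)
(n*(-3 + 5*1))*S(-3) = ((4 + 20*√3)*(-3 + 5*1))*(-6) = ((4 + 20*√3)*(-3 + 5))*(-6) = ((4 + 20*√3)*2)*(-6) = (8 + 40*√3)*(-6) = -48 - 240*√3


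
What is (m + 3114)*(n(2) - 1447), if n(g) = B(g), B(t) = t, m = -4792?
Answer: 2424710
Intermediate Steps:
n(g) = g
(m + 3114)*(n(2) - 1447) = (-4792 + 3114)*(2 - 1447) = -1678*(-1445) = 2424710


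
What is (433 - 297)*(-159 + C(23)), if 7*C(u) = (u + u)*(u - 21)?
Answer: -138856/7 ≈ -19837.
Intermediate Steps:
C(u) = 2*u*(-21 + u)/7 (C(u) = ((u + u)*(u - 21))/7 = ((2*u)*(-21 + u))/7 = (2*u*(-21 + u))/7 = 2*u*(-21 + u)/7)
(433 - 297)*(-159 + C(23)) = (433 - 297)*(-159 + (2/7)*23*(-21 + 23)) = 136*(-159 + (2/7)*23*2) = 136*(-159 + 92/7) = 136*(-1021/7) = -138856/7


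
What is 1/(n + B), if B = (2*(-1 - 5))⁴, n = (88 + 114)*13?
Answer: 1/23362 ≈ 4.2805e-5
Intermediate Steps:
n = 2626 (n = 202*13 = 2626)
B = 20736 (B = (2*(-6))⁴ = (-12)⁴ = 20736)
1/(n + B) = 1/(2626 + 20736) = 1/23362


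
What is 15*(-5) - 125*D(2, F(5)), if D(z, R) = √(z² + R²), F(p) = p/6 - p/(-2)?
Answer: -75 - 250*√34/3 ≈ -560.91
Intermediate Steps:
F(p) = 2*p/3 (F(p) = p*(⅙) - p*(-½) = p/6 + p/2 = 2*p/3)
D(z, R) = √(R² + z²)
15*(-5) - 125*D(2, F(5)) = 15*(-5) - 125*√(((⅔)*5)² + 2²) = -75 - 125*√((10/3)² + 4) = -75 - 125*√(100/9 + 4) = -75 - 250*√34/3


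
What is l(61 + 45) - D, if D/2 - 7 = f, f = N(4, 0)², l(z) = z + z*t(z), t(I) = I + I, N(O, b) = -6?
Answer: 22492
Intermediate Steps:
t(I) = 2*I
l(z) = z + 2*z² (l(z) = z + z*(2*z) = z + 2*z²)
f = 36 (f = (-6)² = 36)
D = 86 (D = 14 + 2*36 = 14 + 72 = 86)
l(61 + 45) - D = (61 + 45)*(1 + 2*(61 + 45)) - 1*86 = 106*(1 + 2*106) - 86 = 106*(1 + 212) - 86 = 106*213 - 86 = 22578 - 86 = 22492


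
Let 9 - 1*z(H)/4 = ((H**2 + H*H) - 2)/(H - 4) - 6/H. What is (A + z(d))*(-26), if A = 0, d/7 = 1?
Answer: 16120/7 ≈ 2302.9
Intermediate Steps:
d = 7 (d = 7*1 = 7)
z(H) = 36 + 24/H - 4*(-2 + 2*H**2)/(-4 + H) (z(H) = 36 - 4*(((H**2 + H*H) - 2)/(H - 4) - 6/H) = 36 - 4*(((H**2 + H**2) - 2)/(-4 + H) - 6/H) = 36 - 4*((2*H**2 - 2)/(-4 + H) - 6/H) = 36 - 4*((-2 + 2*H**2)/(-4 + H) - 6/H) = 36 - 4*(-6/H + (-2 + 2*H**2)/(-4 + H)) = 36 + (24/H - 4*(-2 + 2*H**2)/(-4 + H)) = 36 + 24/H - 4*(-2 + 2*H**2)/(-4 + H))
(A + z(d))*(-26) = (0 + 4*(-24 - 28*7 - 2*7**3 + 9*7**2)/(7*(-4 + 7)))*(-26) = (0 + 4*(1/7)*(-24 - 196 - 2*343 + 9*49)/3)*(-26) = (0 + 4*(1/7)*(1/3)*(-24 - 196 - 686 + 441))*(-26) = (0 + 4*(1/7)*(1/3)*(-465))*(-26) = (0 - 620/7)*(-26) = -620/7*(-26) = 16120/7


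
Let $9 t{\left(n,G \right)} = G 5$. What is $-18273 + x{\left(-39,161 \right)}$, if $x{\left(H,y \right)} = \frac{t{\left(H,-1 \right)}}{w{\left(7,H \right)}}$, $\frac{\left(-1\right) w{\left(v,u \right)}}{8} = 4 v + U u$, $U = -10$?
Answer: $- \frac{549944203}{30096} \approx -18273.0$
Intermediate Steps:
$t{\left(n,G \right)} = \frac{5 G}{9}$ ($t{\left(n,G \right)} = \frac{G 5}{9} = \frac{5 G}{9}$)
$w{\left(v,u \right)} = - 32 v + 80 u$ ($w{\left(v,u \right)} = - 8 \left(4 v - 10 u\right) = - 8 \left(- 10 u + 4 v\right) = - 32 v + 80 u$)
$x{\left(H,y \right)} = - \frac{5}{9 \left(-224 + 80 H\right)}$ ($x{\left(H,y \right)} = \frac{\frac{5}{9} \left(-1\right)}{\left(-32\right) 7 + 80 H} = - \frac{5}{9 \left(-224 + 80 H\right)}$)
$-18273 + x{\left(-39,161 \right)} = -18273 - \frac{5}{-2016 + 720 \left(-39\right)} = -18273 - \frac{5}{-2016 - 28080} = -18273 - \frac{5}{-30096} = -18273 - - \frac{5}{30096} = -18273 + \frac{5}{30096} = - \frac{549944203}{30096}$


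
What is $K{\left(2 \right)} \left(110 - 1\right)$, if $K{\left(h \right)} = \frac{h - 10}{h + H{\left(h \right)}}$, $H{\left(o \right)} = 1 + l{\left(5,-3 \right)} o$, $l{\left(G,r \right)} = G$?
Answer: $- \frac{872}{13} \approx -67.077$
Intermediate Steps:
$H{\left(o \right)} = 1 + 5 o$
$K{\left(h \right)} = \frac{-10 + h}{1 + 6 h}$ ($K{\left(h \right)} = \frac{h - 10}{h + \left(1 + 5 h\right)} = \frac{h - 10}{1 + 6 h} = \frac{-10 + h}{1 + 6 h}$)
$K{\left(2 \right)} \left(110 - 1\right) = \frac{-10 + 2}{1 + 6 \cdot 2} \left(110 - 1\right) = \frac{1}{1 + 12} \left(-8\right) 109 = \frac{1}{13} \left(-8\right) 109 = \left(- \frac{8}{13}\right) 109 = - \frac{872}{13}$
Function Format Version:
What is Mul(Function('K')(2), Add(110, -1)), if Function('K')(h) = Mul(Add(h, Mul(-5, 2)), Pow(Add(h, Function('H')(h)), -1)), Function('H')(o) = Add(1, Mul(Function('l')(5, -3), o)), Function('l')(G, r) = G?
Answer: Rational(-872, 13) ≈ -67.077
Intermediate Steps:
Function('H')(o) = Add(1, Mul(5, o))
Function('K')(h) = Mul(Pow(Add(1, Mul(6, h)), -1), Add(-10, h)) (Function('K')(h) = Mul(Add(h, Mul(-5, 2)), Pow(Add(h, Add(1, Mul(5, h))), -1)) = Mul(Add(h, -10), Pow(Add(1, Mul(6, h)), -1)) = Mul(Add(-10, h), Pow(Add(1, Mul(6, h)), -1)) = Mul(Pow(Add(1, Mul(6, h)), -1), Add(-10, h)))
Mul(Function('K')(2), Add(110, -1)) = Mul(Mul(Pow(Add(1, Mul(6, 2)), -1), Add(-10, 2)), Add(110, -1)) = Mul(Mul(Pow(Add(1, 12), -1), -8), 109) = Mul(Mul(Pow(13, -1), -8), 109) = Mul(Mul(Rational(1, 13), -8), 109) = Mul(Rational(-8, 13), 109) = Rational(-872, 13)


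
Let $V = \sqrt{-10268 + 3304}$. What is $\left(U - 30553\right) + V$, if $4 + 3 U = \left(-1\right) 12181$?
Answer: $- \frac{103844}{3} + 2 i \sqrt{1741} \approx -34615.0 + 83.451 i$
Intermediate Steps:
$U = - \frac{12185}{3}$ ($U = - \frac{4}{3} + \frac{\left(-1\right) 12181}{3} = - \frac{4}{3} + \frac{1}{3} \left(-12181\right) = - \frac{4}{3} - \frac{12181}{3} = - \frac{12185}{3} \approx -4061.7$)
$V = 2 i \sqrt{1741}$ ($V = \sqrt{-6964} = 2 i \sqrt{1741} \approx 83.451 i$)
$\left(U - 30553\right) + V = \left(- \frac{12185}{3} - 30553\right) + 2 i \sqrt{1741} = - \frac{103844}{3} + 2 i \sqrt{1741}$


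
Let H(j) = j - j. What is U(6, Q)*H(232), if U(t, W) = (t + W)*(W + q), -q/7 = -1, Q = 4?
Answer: 0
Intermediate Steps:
H(j) = 0
q = 7 (q = -7*(-1) = 7)
U(t, W) = (7 + W)*(W + t) (U(t, W) = (t + W)*(W + 7) = (W + t)*(7 + W) = (7 + W)*(W + t))
U(6, Q)*H(232) = (4**2 + 7*4 + 7*6 + 4*6)*0 = (16 + 28 + 42 + 24)*0 = 110*0 = 0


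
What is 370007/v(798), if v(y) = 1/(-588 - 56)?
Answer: -238284508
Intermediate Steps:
v(y) = -1/644 (v(y) = 1/(-644) = -1/644)
370007/v(798) = 370007/(-1/644) = 370007*(-644) = -238284508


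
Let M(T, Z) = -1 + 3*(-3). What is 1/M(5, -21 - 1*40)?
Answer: -⅒ ≈ -0.10000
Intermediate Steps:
M(T, Z) = -10 (M(T, Z) = -1 - 9 = -10)
1/M(5, -21 - 1*40) = 1/(-10) = -⅒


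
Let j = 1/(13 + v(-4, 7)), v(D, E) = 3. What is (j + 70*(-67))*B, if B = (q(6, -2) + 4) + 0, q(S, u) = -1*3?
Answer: -75039/16 ≈ -4689.9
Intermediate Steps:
q(S, u) = -3
B = 1 (B = (-3 + 4) + 0 = 1 + 0 = 1)
j = 1/16 (j = 1/(13 + 3) = 1/16 ≈ 0.062500)
(j + 70*(-67))*B = (1/16 + 70*(-67))*1 = (1/16 - 4690)*1 = -75039/16*1 = -75039/16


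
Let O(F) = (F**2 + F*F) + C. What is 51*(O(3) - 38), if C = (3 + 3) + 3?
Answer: -561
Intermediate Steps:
C = 9 (C = 6 + 3 = 9)
O(F) = 9 + 2*F**2 (O(F) = (F**2 + F*F) + 9 = (F**2 + F**2) + 9 = 2*F**2 + 9 = 9 + 2*F**2)
51*(O(3) - 38) = 51*((9 + 2*3**2) - 38) = 51*((9 + 2*9) - 38) = 51*((9 + 18) - 38) = 51*(27 - 38) = 51*(-11) = -561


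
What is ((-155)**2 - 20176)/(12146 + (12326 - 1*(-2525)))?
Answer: 1283/8999 ≈ 0.14257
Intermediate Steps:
((-155)**2 - 20176)/(12146 + (12326 - 1*(-2525))) = (24025 - 20176)/(12146 + (12326 + 2525)) = 3849/(12146 + 14851) = 3849/26997 = 3849*(1/26997) = 1283/8999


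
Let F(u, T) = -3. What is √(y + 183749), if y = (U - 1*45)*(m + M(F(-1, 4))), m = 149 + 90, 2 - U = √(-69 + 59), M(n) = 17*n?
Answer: √(175665 - 188*I*√10) ≈ 419.12 - 0.7092*I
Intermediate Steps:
U = 2 - I*√10 (U = 2 - √(-69 + 59) = 2 - √(-10) = 2 - I*√10 ≈ 2.0 - 3.1623*I)
m = 239
y = -8084 - 188*I*√10 (y = ((2 - I*√10) - 1*45)*(239 + 17*(-3)) = ((2 - I*√10) - 45)*(239 - 51) = (-43 - I*√10)*188 = -8084 - 188*I*√10 ≈ -8084.0 - 594.51*I)
√(y + 183749) = √((-8084 - 188*I*√10) + 183749) = √(175665 - 188*I*√10)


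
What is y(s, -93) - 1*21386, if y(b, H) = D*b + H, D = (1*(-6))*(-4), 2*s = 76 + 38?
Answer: -20111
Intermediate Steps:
s = 57 (s = (76 + 38)/2 = (½)*114 = 57)
D = 24 (D = -6*(-4) = 24)
y(b, H) = H + 24*b (y(b, H) = 24*b + H = H + 24*b)
y(s, -93) - 1*21386 = (-93 + 24*57) - 1*21386 = (-93 + 1368) - 21386 = 1275 - 21386 = -20111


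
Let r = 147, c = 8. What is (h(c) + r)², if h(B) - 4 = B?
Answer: 25281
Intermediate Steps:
h(B) = 4 + B
(h(c) + r)² = ((4 + 8) + 147)² = (12 + 147)² = 159² = 25281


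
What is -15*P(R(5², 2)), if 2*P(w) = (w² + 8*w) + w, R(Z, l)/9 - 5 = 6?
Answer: -80190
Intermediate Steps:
R(Z, l) = 99 (R(Z, l) = 45 + 9*6 = 45 + 54 = 99)
P(w) = w²/2 + 9*w/2 (P(w) = ((w² + 8*w) + w)/2 = (w² + 9*w)/2 = w²/2 + 9*w/2)
-15*P(R(5², 2)) = -15*99*(9 + 99)/2 = -15*99*108/2 = -15*5346 = -80190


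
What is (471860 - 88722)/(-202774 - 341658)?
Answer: -27367/38888 ≈ -0.70374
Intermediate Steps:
(471860 - 88722)/(-202774 - 341658) = 383138/(-544432) = 383138*(-1/544432) = -27367/38888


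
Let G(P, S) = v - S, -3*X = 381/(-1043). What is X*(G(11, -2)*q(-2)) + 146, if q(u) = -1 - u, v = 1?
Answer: 152659/1043 ≈ 146.37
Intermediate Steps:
X = 127/1043 (X = -127/(-1043) = -127*(-1)/1043 = -1/3*(-381/1043) = 127/1043 ≈ 0.12176)
G(P, S) = 1 - S
X*(G(11, -2)*q(-2)) + 146 = 127*((1 - 1*(-2))*(-1 - 1*(-2)))/1043 + 146 = 127*((1 + 2)*(-1 + 2))/1043 + 146 = 127*(3*1)/1043 + 146 = (127/1043)*3 + 146 = 381/1043 + 146 = 152659/1043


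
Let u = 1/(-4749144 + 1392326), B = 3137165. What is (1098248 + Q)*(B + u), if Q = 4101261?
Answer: 54755467425095784221/3356818 ≈ 1.6312e+13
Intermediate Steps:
u = -1/3356818 (u = 1/(-3356818) = -1/3356818 ≈ -2.9790e-7)
(1098248 + Q)*(B + u) = (1098248 + 4101261)*(3137165 - 1/3356818) = 5199509*(10530891940969/3356818) = 54755467425095784221/3356818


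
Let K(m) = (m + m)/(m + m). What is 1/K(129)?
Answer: 1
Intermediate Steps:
K(m) = 1 (K(m) = (2*m)/((2*m)) = (2*m)*(1/(2*m)) = 1)
1/K(129) = 1/1 = 1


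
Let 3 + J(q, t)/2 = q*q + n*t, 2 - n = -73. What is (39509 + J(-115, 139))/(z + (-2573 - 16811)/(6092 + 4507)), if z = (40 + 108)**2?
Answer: 15082377/3805592 ≈ 3.9632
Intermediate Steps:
n = 75 (n = 2 - 1*(-73) = 2 + 73 = 75)
J(q, t) = -6 + 2*q**2 + 150*t (J(q, t) = -6 + 2*(q*q + 75*t) = -6 + 2*(q**2 + 75*t) = -6 + (2*q**2 + 150*t) = -6 + 2*q**2 + 150*t)
z = 21904 (z = 148**2 = 21904)
(39509 + J(-115, 139))/(z + (-2573 - 16811)/(6092 + 4507)) = (39509 + (-6 + 2*(-115)**2 + 150*139))/(21904 + (-2573 - 16811)/(6092 + 4507)) = (39509 + (-6 + 2*13225 + 20850))/(21904 - 19384/10599) = (39509 + (-6 + 26450 + 20850))/(21904 - 19384*1/10599) = (39509 + 47294)/(21904 - 19384/10599) = 86803/(232141112/10599) = 86803*(10599/232141112) = 15082377/3805592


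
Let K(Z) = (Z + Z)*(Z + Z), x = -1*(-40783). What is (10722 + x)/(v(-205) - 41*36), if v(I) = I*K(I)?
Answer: -51505/34461976 ≈ -0.0014945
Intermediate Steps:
x = 40783
K(Z) = 4*Z² (K(Z) = (2*Z)*(2*Z) = 4*Z²)
v(I) = 4*I³ (v(I) = I*(4*I²) = 4*I³)
(10722 + x)/(v(-205) - 41*36) = (10722 + 40783)/(4*(-205)³ - 41*36) = 51505/(4*(-8615125) - 1476) = 51505/(-34460500 - 1476) = 51505/(-34461976) = 51505*(-1/34461976) = -51505/34461976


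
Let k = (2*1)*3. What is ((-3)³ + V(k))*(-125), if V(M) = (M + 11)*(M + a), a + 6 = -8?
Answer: 20375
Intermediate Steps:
a = -14 (a = -6 - 8 = -14)
k = 6 (k = 2*3 = 6)
V(M) = (-14 + M)*(11 + M) (V(M) = (M + 11)*(M - 14) = (11 + M)*(-14 + M) = (-14 + M)*(11 + M))
((-3)³ + V(k))*(-125) = ((-3)³ + (-154 + 6² - 3*6))*(-125) = (-27 + (-154 + 36 - 18))*(-125) = (-27 - 136)*(-125) = -163*(-125) = 20375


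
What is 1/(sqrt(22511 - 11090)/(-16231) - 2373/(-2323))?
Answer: 484079006719973/494477726923020 + 87587815999*sqrt(141)/164825908974340 ≈ 0.98528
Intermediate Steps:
1/(sqrt(22511 - 11090)/(-16231) - 2373/(-2323)) = 1/(sqrt(11421)*(-1/16231) - 2373*(-1/2323)) = 1/((9*sqrt(141))*(-1/16231) + 2373/2323) = 1/(-9*sqrt(141)/16231 + 2373/2323) = 1/(2373/2323 - 9*sqrt(141)/16231)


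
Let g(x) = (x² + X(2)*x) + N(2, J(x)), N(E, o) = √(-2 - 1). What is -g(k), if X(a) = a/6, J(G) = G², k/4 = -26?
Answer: -32344/3 - I*√3 ≈ -10781.0 - 1.732*I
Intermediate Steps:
k = -104 (k = 4*(-26) = -104)
N(E, o) = I*√3 (N(E, o) = √(-3) = I*√3)
X(a) = a/6 (X(a) = a*(⅙) = a/6)
g(x) = x² + x/3 + I*√3 (g(x) = (x² + ((⅙)*2)*x) + I*√3 = (x² + x/3) + I*√3 = x² + x/3 + I*√3)
-g(k) = -((-104)² + (⅓)*(-104) + I*√3) = -(10816 - 104/3 + I*√3) = -(32344/3 + I*√3) = -32344/3 - I*√3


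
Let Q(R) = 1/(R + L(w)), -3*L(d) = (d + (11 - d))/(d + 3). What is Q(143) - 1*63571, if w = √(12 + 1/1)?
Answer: -4417357600/69487 + 3*√13/69487 ≈ -63571.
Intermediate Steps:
w = √13 (w = √(12 + 1) = √13 ≈ 3.6056)
L(d) = -11/(3*(3 + d)) (L(d) = -(d + (11 - d))/(3*(d + 3)) = -11/(3*(3 + d)))
Q(R) = 1/(R - 11/(9 + 3*√13))
Q(143) - 1*63571 = 3*(3 + √13)/(-11 + 3*143*(3 + √13)) - 1*63571 = 3*(3 + √13)/(-11 + (1287 + 429*√13)) - 63571 = 3*(3 + √13)/(1276 + 429*√13) - 63571 = -63571 + 3*(3 + √13)/(1276 + 429*√13)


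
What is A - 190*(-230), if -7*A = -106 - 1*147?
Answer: 306153/7 ≈ 43736.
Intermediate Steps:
A = 253/7 (A = -(-106 - 1*147)/7 = -(-106 - 147)/7 = -1/7*(-253) = 253/7 ≈ 36.143)
A - 190*(-230) = 253/7 - 190*(-230) = 253/7 + 43700 = 306153/7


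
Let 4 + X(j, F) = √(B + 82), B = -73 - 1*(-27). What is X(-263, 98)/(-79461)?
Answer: -2/79461 ≈ -2.5170e-5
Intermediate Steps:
B = -46 (B = -73 + 27 = -46)
X(j, F) = 2 (X(j, F) = -4 + √(-46 + 82) = -4 + √36 = -4 + 6 = 2)
X(-263, 98)/(-79461) = 2/(-79461) = 2*(-1/79461) = -2/79461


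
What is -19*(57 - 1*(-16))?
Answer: -1387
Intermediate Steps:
-19*(57 - 1*(-16)) = -19*(57 + 16) = -19*73 = -1387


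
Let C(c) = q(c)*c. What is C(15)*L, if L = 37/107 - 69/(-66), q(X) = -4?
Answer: -98250/1177 ≈ -83.475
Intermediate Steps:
L = 3275/2354 (L = 37*(1/107) - 69*(-1/66) = 37/107 + 23/22 = 3275/2354 ≈ 1.3912)
C(c) = -4*c
C(15)*L = -4*15*(3275/2354) = -60*3275/2354 = -98250/1177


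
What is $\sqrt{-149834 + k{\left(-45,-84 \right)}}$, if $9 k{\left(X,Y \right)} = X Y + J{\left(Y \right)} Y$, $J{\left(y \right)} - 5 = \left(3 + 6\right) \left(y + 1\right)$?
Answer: $\frac{i \sqrt{1282398}}{3} \approx 377.48 i$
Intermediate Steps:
$J{\left(y \right)} = 14 + 9 y$ ($J{\left(y \right)} = 5 + \left(3 + 6\right) \left(y + 1\right) = 5 + 9 \left(1 + y\right) = 5 + \left(9 + 9 y\right) = 14 + 9 y$)
$k{\left(X,Y \right)} = \frac{X Y}{9} + \frac{Y \left(14 + 9 Y\right)}{9}$ ($k{\left(X,Y \right)} = \frac{X Y + \left(14 + 9 Y\right) Y}{9} = \frac{X Y + Y \left(14 + 9 Y\right)}{9} = \frac{X Y}{9} + \frac{Y \left(14 + 9 Y\right)}{9}$)
$\sqrt{-149834 + k{\left(-45,-84 \right)}} = \sqrt{-149834 + \frac{1}{9} \left(-84\right) \left(14 - 45 + 9 \left(-84\right)\right)} = \sqrt{-149834 + \frac{1}{9} \left(-84\right) \left(14 - 45 - 756\right)} = \sqrt{-149834 + \frac{1}{9} \left(-84\right) \left(-787\right)} = \sqrt{-149834 + \frac{22036}{3}} = \sqrt{- \frac{427466}{3}} = \frac{i \sqrt{1282398}}{3}$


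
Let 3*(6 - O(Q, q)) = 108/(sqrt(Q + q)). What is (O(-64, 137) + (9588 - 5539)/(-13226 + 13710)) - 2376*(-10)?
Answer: 11506793/484 - 36*sqrt(73)/73 ≈ 23770.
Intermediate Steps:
O(Q, q) = 6 - 36/sqrt(Q + q) (O(Q, q) = 6 - 36/(sqrt(Q + q)) = 6 - 36/sqrt(Q + q))
(O(-64, 137) + (9588 - 5539)/(-13226 + 13710)) - 2376*(-10) = ((6 - 36/sqrt(-64 + 137)) + (9588 - 5539)/(-13226 + 13710)) - 2376*(-10) = ((6 - 36*sqrt(73)/73) + 4049/484) + 23760 = (6953/484 - 36*sqrt(73)/73) + 23760 = 11506793/484 - 36*sqrt(73)/73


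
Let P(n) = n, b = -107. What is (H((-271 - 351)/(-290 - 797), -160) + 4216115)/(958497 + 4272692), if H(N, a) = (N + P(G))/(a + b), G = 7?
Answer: 1223638832104/1518242752281 ≈ 0.80596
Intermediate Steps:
H(N, a) = (7 + N)/(-107 + a) (H(N, a) = (N + 7)/(a - 107) = (7 + N)/(-107 + a))
(H((-271 - 351)/(-290 - 797), -160) + 4216115)/(958497 + 4272692) = ((7 + (-271 - 351)/(-290 - 797))/(-107 - 160) + 4216115)/(958497 + 4272692) = ((7 - 622/(-1087))/(-267) + 4216115)/5231189 = (-(7 - 622*(-1/1087))/267 + 4216115)*(1/5231189) = (-(7 + 622/1087)/267 + 4216115)*(1/5231189) = (-1/267*8231/1087 + 4216115)*(1/5231189) = (-8231/290229 + 4216115)*(1/5231189) = (1223638832104/290229)*(1/5231189) = 1223638832104/1518242752281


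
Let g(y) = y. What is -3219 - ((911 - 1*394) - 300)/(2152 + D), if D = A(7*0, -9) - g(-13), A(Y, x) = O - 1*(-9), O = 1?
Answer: -7001542/2175 ≈ -3219.1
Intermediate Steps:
A(Y, x) = 10 (A(Y, x) = 1 - 1*(-9) = 1 + 9 = 10)
D = 23 (D = 10 - 1*(-13) = 10 + 13 = 23)
-3219 - ((911 - 1*394) - 300)/(2152 + D) = -3219 - ((911 - 1*394) - 300)/(2152 + 23) = -3219 - ((911 - 394) - 300)/2175 = -3219 - (517 - 300)/2175 = -3219 - 217/2175 = -7001542/2175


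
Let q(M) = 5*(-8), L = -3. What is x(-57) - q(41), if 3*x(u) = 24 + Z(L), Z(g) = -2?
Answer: 142/3 ≈ 47.333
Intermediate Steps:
x(u) = 22/3 (x(u) = (24 - 2)/3 = (⅓)*22 = 22/3)
q(M) = -40
x(-57) - q(41) = 22/3 - 1*(-40) = 22/3 + 40 = 142/3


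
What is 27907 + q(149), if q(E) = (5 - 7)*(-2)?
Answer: 27911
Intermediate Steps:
q(E) = 4 (q(E) = -2*(-2) = 4)
27907 + q(149) = 27907 + 4 = 27911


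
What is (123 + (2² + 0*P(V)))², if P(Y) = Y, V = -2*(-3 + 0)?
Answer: 16129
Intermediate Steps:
V = 6 (V = -2*(-3) = 6)
(123 + (2² + 0*P(V)))² = (123 + (2² + 0*6))² = (123 + (4 + 0))² = (123 + 4)² = 127² = 16129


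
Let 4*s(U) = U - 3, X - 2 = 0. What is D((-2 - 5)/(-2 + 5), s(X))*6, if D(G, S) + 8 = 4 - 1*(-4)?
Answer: 0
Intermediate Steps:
X = 2 (X = 2 + 0 = 2)
s(U) = -¾ + U/4 (s(U) = (U - 3)/4 = (-3 + U)/4 = -¾ + U/4)
D(G, S) = 0 (D(G, S) = -8 + (4 - 1*(-4)) = -8 + (4 + 4) = -8 + 8 = 0)
D((-2 - 5)/(-2 + 5), s(X))*6 = 0*6 = 0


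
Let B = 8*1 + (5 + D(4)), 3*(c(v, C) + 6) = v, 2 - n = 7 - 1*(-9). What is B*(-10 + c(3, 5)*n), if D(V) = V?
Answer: 1020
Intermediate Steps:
n = -14 (n = 2 - (7 - 1*(-9)) = 2 - (7 + 9) = 2 - 1*16 = 2 - 16 = -14)
c(v, C) = -6 + v/3
B = 17 (B = 8*1 + (5 + 4) = 8 + 9 = 17)
B*(-10 + c(3, 5)*n) = 17*(-10 + (-6 + (⅓)*3)*(-14)) = 17*(-10 + (-6 + 1)*(-14)) = 17*(-10 - 5*(-14)) = 17*(-10 + 70) = 17*60 = 1020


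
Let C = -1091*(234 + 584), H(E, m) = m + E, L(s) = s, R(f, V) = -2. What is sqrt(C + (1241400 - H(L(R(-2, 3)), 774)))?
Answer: sqrt(348190) ≈ 590.08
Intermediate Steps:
H(E, m) = E + m
C = -892438 (C = -1091*818 = -892438)
sqrt(C + (1241400 - H(L(R(-2, 3)), 774))) = sqrt(-892438 + (1241400 - (-2 + 774))) = sqrt(-892438 + (1241400 - 1*772)) = sqrt(-892438 + (1241400 - 772)) = sqrt(-892438 + 1240628) = sqrt(348190)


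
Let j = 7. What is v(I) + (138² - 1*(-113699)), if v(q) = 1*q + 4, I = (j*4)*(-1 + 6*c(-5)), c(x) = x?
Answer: 131879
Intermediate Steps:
I = -868 (I = (7*4)*(-1 + 6*(-5)) = 28*(-1 - 30) = 28*(-31) = -868)
v(q) = 4 + q (v(q) = q + 4 = 4 + q)
v(I) + (138² - 1*(-113699)) = (4 - 868) + (138² - 1*(-113699)) = -864 + (19044 + 113699) = -864 + 132743 = 131879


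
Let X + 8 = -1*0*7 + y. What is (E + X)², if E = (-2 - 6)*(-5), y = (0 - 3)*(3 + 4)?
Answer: 121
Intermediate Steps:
y = -21 (y = -3*7 = -21)
E = 40 (E = -8*(-5) = 40)
X = -29 (X = -8 + (-1*0*7 - 21) = -8 + (0*7 - 21) = -8 + (0 - 21) = -8 - 21 = -29)
(E + X)² = (40 - 29)² = 11² = 121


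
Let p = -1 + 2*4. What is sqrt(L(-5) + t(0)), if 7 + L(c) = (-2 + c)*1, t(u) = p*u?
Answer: I*sqrt(14) ≈ 3.7417*I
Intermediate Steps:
p = 7 (p = -1 + 8 = 7)
t(u) = 7*u
L(c) = -9 + c (L(c) = -7 + (-2 + c)*1 = -7 + (-2 + c) = -9 + c)
sqrt(L(-5) + t(0)) = sqrt((-9 - 5) + 7*0) = sqrt(-14 + 0) = sqrt(-14) = I*sqrt(14)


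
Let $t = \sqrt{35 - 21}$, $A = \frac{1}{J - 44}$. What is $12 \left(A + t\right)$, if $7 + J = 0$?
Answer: $- \frac{4}{17} + 12 \sqrt{14} \approx 44.665$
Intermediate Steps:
$J = -7$ ($J = -7 + 0 = -7$)
$A = - \frac{1}{51}$ ($A = \frac{1}{-7 - 44} = \frac{1}{-51} = - \frac{1}{51} \approx -0.019608$)
$t = \sqrt{14} \approx 3.7417$
$12 \left(A + t\right) = 12 \left(- \frac{1}{51} + \sqrt{14}\right) = - \frac{4}{17} + 12 \sqrt{14}$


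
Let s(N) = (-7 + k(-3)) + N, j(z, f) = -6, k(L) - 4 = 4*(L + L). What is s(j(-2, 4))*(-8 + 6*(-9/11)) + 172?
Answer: 598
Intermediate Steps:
k(L) = 4 + 8*L (k(L) = 4 + 4*(L + L) = 4 + 4*(2*L) = 4 + 8*L)
s(N) = -27 + N (s(N) = (-7 + (4 + 8*(-3))) + N = (-7 + (4 - 24)) + N = (-7 - 20) + N = -27 + N)
s(j(-2, 4))*(-8 + 6*(-9/11)) + 172 = (-27 - 6)*(-8 + 6*(-9/11)) + 172 = -33*(-8 + 6*(-9*1/11)) + 172 = -33*(-8 + 6*(-9/11)) + 172 = -33*(-8 - 54/11) + 172 = -33*(-142/11) + 172 = 426 + 172 = 598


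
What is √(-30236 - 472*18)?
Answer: 2*I*√9683 ≈ 196.8*I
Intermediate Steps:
√(-30236 - 472*18) = √(-30236 - 8496) = √(-38732) = 2*I*√9683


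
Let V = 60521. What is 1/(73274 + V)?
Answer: 1/133795 ≈ 7.4741e-6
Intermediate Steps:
1/(73274 + V) = 1/(73274 + 60521) = 1/133795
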